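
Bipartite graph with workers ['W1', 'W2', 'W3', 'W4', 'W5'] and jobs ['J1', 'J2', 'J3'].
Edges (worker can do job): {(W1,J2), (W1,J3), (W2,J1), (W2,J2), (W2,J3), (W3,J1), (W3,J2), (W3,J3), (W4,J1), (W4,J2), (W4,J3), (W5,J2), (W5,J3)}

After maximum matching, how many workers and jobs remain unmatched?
Unmatched: 2 workers, 0 jobs

Maximum matching size: 3
Workers: 5 total, 3 matched, 2 unmatched
Jobs: 3 total, 3 matched, 0 unmatched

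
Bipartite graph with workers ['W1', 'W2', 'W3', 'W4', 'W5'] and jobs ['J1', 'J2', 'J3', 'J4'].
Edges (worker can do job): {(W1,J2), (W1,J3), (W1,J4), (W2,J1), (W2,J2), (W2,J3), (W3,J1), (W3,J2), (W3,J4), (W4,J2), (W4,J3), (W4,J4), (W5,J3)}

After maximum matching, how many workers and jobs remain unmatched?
Unmatched: 1 workers, 0 jobs

Maximum matching size: 4
Workers: 5 total, 4 matched, 1 unmatched
Jobs: 4 total, 4 matched, 0 unmatched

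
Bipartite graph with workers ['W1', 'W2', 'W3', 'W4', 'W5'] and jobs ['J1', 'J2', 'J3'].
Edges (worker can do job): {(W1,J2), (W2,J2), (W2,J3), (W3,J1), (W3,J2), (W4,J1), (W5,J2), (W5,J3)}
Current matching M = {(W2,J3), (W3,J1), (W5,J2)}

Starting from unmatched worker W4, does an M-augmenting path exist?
No augmenting path from W4

Alternating search from W4 reaches jobs: {J1, J2, J3}.
Every reachable job is already matched in M, and following those matched edges back to workers exposes no further unvisited jobs.
No M-augmenting path from W4 exists.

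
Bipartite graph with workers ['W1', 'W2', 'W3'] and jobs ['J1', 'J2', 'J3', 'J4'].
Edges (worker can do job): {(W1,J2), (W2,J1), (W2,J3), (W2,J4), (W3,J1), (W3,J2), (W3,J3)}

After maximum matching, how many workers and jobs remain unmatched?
Unmatched: 0 workers, 1 jobs

Maximum matching size: 3
Workers: 3 total, 3 matched, 0 unmatched
Jobs: 4 total, 3 matched, 1 unmatched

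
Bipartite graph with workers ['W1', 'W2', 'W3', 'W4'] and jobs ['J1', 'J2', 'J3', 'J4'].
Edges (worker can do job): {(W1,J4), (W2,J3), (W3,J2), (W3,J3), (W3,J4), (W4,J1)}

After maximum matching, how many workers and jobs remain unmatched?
Unmatched: 0 workers, 0 jobs

Maximum matching size: 4
Workers: 4 total, 4 matched, 0 unmatched
Jobs: 4 total, 4 matched, 0 unmatched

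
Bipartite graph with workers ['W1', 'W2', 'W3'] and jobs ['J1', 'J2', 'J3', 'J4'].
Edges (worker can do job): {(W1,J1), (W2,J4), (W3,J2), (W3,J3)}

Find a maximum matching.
Matching: {(W1,J1), (W2,J4), (W3,J2)}

Maximum matching (size 3):
  W1 → J1
  W2 → J4
  W3 → J2

Each worker is assigned to at most one job, and each job to at most one worker.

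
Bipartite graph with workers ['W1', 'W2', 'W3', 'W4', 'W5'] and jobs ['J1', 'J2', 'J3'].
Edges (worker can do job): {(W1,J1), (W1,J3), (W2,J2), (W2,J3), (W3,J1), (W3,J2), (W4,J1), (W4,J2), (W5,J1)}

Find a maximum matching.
Matching: {(W1,J3), (W3,J2), (W5,J1)}

Maximum matching (size 3):
  W1 → J3
  W3 → J2
  W5 → J1

Each worker is assigned to at most one job, and each job to at most one worker.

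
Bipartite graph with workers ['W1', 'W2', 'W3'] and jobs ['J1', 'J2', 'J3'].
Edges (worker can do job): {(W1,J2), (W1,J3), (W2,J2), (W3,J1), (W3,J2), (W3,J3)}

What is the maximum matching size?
Maximum matching size = 3

Maximum matching: {(W1,J3), (W2,J2), (W3,J1)}
Size: 3

This assigns 3 workers to 3 distinct jobs.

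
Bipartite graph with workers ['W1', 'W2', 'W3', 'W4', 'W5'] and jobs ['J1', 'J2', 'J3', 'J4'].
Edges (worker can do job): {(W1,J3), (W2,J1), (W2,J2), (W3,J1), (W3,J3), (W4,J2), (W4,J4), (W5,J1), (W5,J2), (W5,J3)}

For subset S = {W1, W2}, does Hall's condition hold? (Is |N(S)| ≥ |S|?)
Yes: |N(S)| = 3, |S| = 2

Subset S = {W1, W2}
Neighbors N(S) = {J1, J2, J3}

|N(S)| = 3, |S| = 2
Hall's condition: |N(S)| ≥ |S| is satisfied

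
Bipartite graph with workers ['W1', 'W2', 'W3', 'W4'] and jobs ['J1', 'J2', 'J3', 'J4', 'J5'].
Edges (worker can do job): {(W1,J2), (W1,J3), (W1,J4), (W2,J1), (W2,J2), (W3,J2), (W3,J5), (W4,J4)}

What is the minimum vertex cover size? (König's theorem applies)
Minimum vertex cover size = 4

By König's theorem: in bipartite graphs,
min vertex cover = max matching = 4

Maximum matching has size 4, so minimum vertex cover also has size 4.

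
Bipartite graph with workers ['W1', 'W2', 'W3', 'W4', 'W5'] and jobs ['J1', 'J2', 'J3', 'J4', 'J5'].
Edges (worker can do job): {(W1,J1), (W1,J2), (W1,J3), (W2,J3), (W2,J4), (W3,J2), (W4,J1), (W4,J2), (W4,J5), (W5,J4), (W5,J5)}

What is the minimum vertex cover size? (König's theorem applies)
Minimum vertex cover size = 5

By König's theorem: in bipartite graphs,
min vertex cover = max matching = 5

Maximum matching has size 5, so minimum vertex cover also has size 5.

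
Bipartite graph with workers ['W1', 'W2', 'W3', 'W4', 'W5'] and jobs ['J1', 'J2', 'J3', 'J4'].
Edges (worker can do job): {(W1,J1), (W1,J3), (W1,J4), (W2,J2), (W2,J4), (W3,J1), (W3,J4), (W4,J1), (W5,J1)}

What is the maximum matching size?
Maximum matching size = 4

Maximum matching: {(W1,J3), (W2,J2), (W3,J4), (W5,J1)}
Size: 4

This assigns 4 workers to 4 distinct jobs.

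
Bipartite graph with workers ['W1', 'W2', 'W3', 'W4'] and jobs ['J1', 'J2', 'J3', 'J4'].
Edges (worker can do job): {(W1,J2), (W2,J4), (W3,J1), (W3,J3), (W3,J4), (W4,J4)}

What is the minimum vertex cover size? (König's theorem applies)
Minimum vertex cover size = 3

By König's theorem: in bipartite graphs,
min vertex cover = max matching = 3

Maximum matching has size 3, so minimum vertex cover also has size 3.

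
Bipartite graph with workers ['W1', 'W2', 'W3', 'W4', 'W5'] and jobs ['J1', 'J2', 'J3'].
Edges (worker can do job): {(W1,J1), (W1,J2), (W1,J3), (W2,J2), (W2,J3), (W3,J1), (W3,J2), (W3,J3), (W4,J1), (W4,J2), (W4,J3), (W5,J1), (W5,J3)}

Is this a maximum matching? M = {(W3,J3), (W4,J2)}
No, size 2 is not maximum

Proposed matching has size 2.
Maximum matching size for this graph: 3.

This is NOT maximum - can be improved to size 3.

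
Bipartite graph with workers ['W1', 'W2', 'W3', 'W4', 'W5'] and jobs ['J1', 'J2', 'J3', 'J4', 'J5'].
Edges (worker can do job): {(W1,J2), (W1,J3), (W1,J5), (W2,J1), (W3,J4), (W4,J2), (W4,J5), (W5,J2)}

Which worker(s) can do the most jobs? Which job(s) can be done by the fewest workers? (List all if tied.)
Most versatile: W1 (3 jobs); Least covered: J1, J3, J4 (1 workers)

Worker degrees (jobs they can do): W1:3, W2:1, W3:1, W4:2, W5:1
Job degrees (workers who can do it): J1:1, J2:3, J3:1, J4:1, J5:2

Maximum worker degree is 3, achieved by: W1
Minimum job degree is 1, achieved by: J1, J3, J4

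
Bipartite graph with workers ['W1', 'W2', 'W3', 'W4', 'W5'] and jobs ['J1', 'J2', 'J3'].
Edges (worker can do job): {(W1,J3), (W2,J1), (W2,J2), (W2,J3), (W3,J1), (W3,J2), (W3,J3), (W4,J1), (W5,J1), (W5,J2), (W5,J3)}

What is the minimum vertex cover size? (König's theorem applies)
Minimum vertex cover size = 3

By König's theorem: in bipartite graphs,
min vertex cover = max matching = 3

Maximum matching has size 3, so minimum vertex cover also has size 3.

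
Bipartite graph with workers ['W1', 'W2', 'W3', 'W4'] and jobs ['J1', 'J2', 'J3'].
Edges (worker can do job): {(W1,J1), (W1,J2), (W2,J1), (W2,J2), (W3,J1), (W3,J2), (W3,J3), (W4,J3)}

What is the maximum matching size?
Maximum matching size = 3

Maximum matching: {(W1,J2), (W3,J1), (W4,J3)}
Size: 3

This assigns 3 workers to 3 distinct jobs.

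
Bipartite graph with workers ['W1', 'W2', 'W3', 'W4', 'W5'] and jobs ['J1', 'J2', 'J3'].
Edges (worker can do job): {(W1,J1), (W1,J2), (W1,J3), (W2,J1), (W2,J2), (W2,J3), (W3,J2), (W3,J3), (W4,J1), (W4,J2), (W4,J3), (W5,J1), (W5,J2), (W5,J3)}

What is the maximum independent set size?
Maximum independent set = 5

By König's theorem:
- Min vertex cover = Max matching = 3
- Max independent set = Total vertices - Min vertex cover
- Max independent set = 8 - 3 = 5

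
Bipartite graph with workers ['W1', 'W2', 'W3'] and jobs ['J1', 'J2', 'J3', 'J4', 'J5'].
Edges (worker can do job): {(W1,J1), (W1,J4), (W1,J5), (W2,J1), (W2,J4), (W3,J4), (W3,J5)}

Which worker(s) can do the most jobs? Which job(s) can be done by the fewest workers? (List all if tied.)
Most versatile: W1 (3 jobs); Least covered: J2, J3 (0 workers)

Worker degrees (jobs they can do): W1:3, W2:2, W3:2
Job degrees (workers who can do it): J1:2, J2:0, J3:0, J4:3, J5:2

Maximum worker degree is 3, achieved by: W1
Minimum job degree is 0, achieved by: J2, J3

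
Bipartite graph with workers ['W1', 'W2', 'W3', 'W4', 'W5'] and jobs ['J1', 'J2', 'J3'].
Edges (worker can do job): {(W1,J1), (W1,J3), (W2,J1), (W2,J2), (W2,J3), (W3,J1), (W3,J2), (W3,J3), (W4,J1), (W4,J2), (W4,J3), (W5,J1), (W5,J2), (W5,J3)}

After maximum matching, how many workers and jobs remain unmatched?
Unmatched: 2 workers, 0 jobs

Maximum matching size: 3
Workers: 5 total, 3 matched, 2 unmatched
Jobs: 3 total, 3 matched, 0 unmatched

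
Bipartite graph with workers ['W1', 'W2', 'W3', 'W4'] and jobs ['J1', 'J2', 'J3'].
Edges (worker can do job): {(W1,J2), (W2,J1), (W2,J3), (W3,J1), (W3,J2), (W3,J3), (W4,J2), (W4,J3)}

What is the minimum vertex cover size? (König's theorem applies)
Minimum vertex cover size = 3

By König's theorem: in bipartite graphs,
min vertex cover = max matching = 3

Maximum matching has size 3, so minimum vertex cover also has size 3.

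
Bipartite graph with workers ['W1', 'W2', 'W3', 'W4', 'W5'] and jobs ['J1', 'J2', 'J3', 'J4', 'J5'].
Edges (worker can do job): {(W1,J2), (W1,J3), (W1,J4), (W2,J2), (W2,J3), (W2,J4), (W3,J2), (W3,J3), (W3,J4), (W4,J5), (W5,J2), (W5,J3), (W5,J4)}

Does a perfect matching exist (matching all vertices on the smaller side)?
No, maximum matching has size 4 < 5

Maximum matching has size 4, need 5 for perfect matching.
Unmatched workers: ['W2']
Unmatched jobs: ['J1']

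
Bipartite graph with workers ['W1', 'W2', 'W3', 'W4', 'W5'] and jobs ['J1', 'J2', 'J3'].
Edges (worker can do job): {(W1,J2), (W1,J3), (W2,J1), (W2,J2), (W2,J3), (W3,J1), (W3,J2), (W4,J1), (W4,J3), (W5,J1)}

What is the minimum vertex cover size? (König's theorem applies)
Minimum vertex cover size = 3

By König's theorem: in bipartite graphs,
min vertex cover = max matching = 3

Maximum matching has size 3, so minimum vertex cover also has size 3.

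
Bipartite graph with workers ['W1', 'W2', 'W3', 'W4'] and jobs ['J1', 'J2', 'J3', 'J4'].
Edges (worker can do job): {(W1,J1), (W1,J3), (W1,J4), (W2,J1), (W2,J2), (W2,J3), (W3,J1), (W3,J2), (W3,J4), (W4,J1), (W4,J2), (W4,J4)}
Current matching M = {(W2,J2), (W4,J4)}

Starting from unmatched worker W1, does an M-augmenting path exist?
Yes: W1 → J3

An M-augmenting path alternates non-matching / matching edges, starting and ending at unmatched vertices.
Path: W1 → J3
(J3 is unmatched in M, so the path is augmenting.)
Flipping edges along this path would increase |M| from 2 to 3.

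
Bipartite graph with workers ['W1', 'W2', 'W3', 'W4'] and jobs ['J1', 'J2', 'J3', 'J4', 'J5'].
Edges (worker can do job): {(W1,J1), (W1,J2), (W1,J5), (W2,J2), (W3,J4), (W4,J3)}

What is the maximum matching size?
Maximum matching size = 4

Maximum matching: {(W1,J1), (W2,J2), (W3,J4), (W4,J3)}
Size: 4

This assigns 4 workers to 4 distinct jobs.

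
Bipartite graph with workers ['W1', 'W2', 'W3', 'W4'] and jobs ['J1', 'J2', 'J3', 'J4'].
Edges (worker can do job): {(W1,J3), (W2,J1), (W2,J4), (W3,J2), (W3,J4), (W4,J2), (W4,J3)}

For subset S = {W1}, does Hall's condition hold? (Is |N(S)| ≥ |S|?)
Yes: |N(S)| = 1, |S| = 1

Subset S = {W1}
Neighbors N(S) = {J3}

|N(S)| = 1, |S| = 1
Hall's condition: |N(S)| ≥ |S| is satisfied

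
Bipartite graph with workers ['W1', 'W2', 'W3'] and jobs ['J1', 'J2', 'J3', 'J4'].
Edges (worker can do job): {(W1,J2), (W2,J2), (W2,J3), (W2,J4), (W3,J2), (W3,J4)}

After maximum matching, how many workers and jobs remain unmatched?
Unmatched: 0 workers, 1 jobs

Maximum matching size: 3
Workers: 3 total, 3 matched, 0 unmatched
Jobs: 4 total, 3 matched, 1 unmatched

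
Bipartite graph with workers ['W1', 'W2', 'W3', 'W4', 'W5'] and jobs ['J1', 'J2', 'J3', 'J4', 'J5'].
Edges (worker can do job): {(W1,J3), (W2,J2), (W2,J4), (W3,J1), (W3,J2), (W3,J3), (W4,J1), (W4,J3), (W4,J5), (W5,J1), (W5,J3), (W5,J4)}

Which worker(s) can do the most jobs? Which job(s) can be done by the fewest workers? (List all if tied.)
Most versatile: W3, W4, W5 (3 jobs); Least covered: J5 (1 workers)

Worker degrees (jobs they can do): W1:1, W2:2, W3:3, W4:3, W5:3
Job degrees (workers who can do it): J1:3, J2:2, J3:4, J4:2, J5:1

Maximum worker degree is 3, achieved by: W3, W4, W5
Minimum job degree is 1, achieved by: J5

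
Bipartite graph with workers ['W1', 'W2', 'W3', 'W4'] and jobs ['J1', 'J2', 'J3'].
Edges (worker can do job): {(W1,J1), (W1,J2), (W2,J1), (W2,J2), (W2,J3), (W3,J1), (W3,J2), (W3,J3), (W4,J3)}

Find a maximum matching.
Matching: {(W1,J2), (W3,J1), (W4,J3)}

Maximum matching (size 3):
  W1 → J2
  W3 → J1
  W4 → J3

Each worker is assigned to at most one job, and each job to at most one worker.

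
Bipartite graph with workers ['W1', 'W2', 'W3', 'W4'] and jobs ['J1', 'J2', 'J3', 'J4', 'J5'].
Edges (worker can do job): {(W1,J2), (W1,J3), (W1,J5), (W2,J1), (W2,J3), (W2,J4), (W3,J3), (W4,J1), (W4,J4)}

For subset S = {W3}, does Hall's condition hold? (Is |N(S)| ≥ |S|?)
Yes: |N(S)| = 1, |S| = 1

Subset S = {W3}
Neighbors N(S) = {J3}

|N(S)| = 1, |S| = 1
Hall's condition: |N(S)| ≥ |S| is satisfied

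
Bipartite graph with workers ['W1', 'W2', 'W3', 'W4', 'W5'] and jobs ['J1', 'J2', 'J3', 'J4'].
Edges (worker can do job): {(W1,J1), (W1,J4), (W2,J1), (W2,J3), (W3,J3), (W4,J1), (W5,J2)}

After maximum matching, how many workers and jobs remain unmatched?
Unmatched: 1 workers, 0 jobs

Maximum matching size: 4
Workers: 5 total, 4 matched, 1 unmatched
Jobs: 4 total, 4 matched, 0 unmatched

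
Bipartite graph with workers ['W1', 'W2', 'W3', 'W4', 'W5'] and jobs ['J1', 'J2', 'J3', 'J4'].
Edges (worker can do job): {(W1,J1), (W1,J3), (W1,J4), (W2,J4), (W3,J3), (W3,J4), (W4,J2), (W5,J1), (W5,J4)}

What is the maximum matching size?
Maximum matching size = 4

Maximum matching: {(W1,J3), (W3,J4), (W4,J2), (W5,J1)}
Size: 4

This assigns 4 workers to 4 distinct jobs.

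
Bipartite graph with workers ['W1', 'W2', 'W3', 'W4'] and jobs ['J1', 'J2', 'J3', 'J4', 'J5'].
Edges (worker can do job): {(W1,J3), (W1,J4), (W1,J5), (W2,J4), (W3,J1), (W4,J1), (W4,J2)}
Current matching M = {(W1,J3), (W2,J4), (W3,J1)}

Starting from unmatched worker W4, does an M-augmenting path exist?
Yes: W4 → J2

An M-augmenting path alternates non-matching / matching edges, starting and ending at unmatched vertices.
Path: W4 → J2
(J2 is unmatched in M, so the path is augmenting.)
Flipping edges along this path would increase |M| from 3 to 4.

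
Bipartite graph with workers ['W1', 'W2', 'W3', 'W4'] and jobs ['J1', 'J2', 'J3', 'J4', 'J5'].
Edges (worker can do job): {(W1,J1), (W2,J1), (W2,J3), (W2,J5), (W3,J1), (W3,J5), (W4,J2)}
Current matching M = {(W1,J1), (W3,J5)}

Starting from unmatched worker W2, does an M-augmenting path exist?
Yes: W2 → J3

An M-augmenting path alternates non-matching / matching edges, starting and ending at unmatched vertices.
Path: W2 → J3
(J3 is unmatched in M, so the path is augmenting.)
Flipping edges along this path would increase |M| from 2 to 3.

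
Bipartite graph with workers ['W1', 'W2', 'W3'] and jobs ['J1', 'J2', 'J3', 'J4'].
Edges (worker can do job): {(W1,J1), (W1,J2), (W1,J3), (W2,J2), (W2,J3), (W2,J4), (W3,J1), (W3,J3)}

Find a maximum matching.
Matching: {(W1,J1), (W2,J4), (W3,J3)}

Maximum matching (size 3):
  W1 → J1
  W2 → J4
  W3 → J3

Each worker is assigned to at most one job, and each job to at most one worker.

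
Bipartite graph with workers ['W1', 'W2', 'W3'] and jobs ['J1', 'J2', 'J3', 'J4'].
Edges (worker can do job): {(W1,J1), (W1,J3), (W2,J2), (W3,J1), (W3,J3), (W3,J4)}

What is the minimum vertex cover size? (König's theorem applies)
Minimum vertex cover size = 3

By König's theorem: in bipartite graphs,
min vertex cover = max matching = 3

Maximum matching has size 3, so minimum vertex cover also has size 3.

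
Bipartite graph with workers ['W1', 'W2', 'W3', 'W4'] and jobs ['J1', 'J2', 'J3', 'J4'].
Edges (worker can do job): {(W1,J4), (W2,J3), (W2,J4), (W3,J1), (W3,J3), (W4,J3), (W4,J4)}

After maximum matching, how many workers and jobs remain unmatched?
Unmatched: 1 workers, 1 jobs

Maximum matching size: 3
Workers: 4 total, 3 matched, 1 unmatched
Jobs: 4 total, 3 matched, 1 unmatched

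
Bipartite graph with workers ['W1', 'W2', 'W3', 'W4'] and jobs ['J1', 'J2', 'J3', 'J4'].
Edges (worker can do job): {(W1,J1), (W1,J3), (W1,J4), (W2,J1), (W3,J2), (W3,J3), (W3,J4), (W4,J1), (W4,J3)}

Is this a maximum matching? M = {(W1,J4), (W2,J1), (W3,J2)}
No, size 3 is not maximum

Proposed matching has size 3.
Maximum matching size for this graph: 4.

This is NOT maximum - can be improved to size 4.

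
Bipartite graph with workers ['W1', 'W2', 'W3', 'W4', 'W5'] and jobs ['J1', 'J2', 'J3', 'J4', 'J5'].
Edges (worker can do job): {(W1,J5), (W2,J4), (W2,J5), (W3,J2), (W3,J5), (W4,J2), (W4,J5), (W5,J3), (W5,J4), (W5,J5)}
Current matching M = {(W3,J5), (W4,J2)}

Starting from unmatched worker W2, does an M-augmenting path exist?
Yes: W2 → J4

An M-augmenting path alternates non-matching / matching edges, starting and ending at unmatched vertices.
Path: W2 → J4
(J4 is unmatched in M, so the path is augmenting.)
Flipping edges along this path would increase |M| from 2 to 3.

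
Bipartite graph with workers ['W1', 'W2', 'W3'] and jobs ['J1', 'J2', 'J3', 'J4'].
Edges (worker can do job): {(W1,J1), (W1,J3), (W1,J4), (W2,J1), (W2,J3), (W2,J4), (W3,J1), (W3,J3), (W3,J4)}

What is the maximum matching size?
Maximum matching size = 3

Maximum matching: {(W1,J3), (W2,J4), (W3,J1)}
Size: 3

This assigns 3 workers to 3 distinct jobs.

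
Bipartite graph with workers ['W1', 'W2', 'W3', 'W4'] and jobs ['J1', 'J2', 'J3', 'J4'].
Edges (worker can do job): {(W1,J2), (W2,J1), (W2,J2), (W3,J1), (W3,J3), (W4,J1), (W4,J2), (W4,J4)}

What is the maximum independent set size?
Maximum independent set = 4

By König's theorem:
- Min vertex cover = Max matching = 4
- Max independent set = Total vertices - Min vertex cover
- Max independent set = 8 - 4 = 4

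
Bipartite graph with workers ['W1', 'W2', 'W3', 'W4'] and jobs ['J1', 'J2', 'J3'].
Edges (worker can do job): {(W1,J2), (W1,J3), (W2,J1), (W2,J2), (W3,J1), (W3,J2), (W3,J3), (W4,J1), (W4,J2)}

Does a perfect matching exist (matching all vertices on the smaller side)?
Yes, perfect matching exists (size 3)

Perfect matching: {(W1,J3), (W3,J1), (W4,J2)}
All 3 vertices on the smaller side are matched.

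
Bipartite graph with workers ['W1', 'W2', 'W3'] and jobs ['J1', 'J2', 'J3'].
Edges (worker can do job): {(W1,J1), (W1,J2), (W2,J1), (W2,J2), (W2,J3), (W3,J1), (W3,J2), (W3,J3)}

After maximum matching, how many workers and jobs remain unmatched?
Unmatched: 0 workers, 0 jobs

Maximum matching size: 3
Workers: 3 total, 3 matched, 0 unmatched
Jobs: 3 total, 3 matched, 0 unmatched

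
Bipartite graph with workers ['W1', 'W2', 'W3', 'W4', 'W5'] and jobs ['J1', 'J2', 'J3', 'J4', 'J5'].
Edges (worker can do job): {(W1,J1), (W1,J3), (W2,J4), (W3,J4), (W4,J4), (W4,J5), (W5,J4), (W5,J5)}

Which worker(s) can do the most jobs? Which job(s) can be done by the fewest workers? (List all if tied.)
Most versatile: W1, W4, W5 (2 jobs); Least covered: J2 (0 workers)

Worker degrees (jobs they can do): W1:2, W2:1, W3:1, W4:2, W5:2
Job degrees (workers who can do it): J1:1, J2:0, J3:1, J4:4, J5:2

Maximum worker degree is 2, achieved by: W1, W4, W5
Minimum job degree is 0, achieved by: J2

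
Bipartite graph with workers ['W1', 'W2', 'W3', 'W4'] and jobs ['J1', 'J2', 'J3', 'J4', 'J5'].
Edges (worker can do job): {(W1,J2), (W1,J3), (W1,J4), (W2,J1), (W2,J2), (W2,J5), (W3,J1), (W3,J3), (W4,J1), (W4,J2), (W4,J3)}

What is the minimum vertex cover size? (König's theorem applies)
Minimum vertex cover size = 4

By König's theorem: in bipartite graphs,
min vertex cover = max matching = 4

Maximum matching has size 4, so minimum vertex cover also has size 4.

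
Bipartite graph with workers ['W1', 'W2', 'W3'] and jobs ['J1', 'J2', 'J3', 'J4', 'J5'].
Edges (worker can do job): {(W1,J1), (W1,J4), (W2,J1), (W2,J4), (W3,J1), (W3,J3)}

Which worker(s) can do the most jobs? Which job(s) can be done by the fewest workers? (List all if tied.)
Most versatile: W1, W2, W3 (2 jobs); Least covered: J2, J5 (0 workers)

Worker degrees (jobs they can do): W1:2, W2:2, W3:2
Job degrees (workers who can do it): J1:3, J2:0, J3:1, J4:2, J5:0

Maximum worker degree is 2, achieved by: W1, W2, W3
Minimum job degree is 0, achieved by: J2, J5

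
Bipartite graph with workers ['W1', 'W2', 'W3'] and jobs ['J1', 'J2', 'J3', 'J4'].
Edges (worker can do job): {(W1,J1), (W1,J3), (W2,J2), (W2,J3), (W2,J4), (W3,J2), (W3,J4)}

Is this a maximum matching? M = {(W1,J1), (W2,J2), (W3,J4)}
Yes, size 3 is maximum

Proposed matching has size 3.
Maximum matching size for this graph: 3.

This is a maximum matching.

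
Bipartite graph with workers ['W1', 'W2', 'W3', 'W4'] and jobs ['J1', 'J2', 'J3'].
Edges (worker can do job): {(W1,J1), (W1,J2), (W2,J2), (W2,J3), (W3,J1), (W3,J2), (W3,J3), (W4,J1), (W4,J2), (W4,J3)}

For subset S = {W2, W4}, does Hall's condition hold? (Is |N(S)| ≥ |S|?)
Yes: |N(S)| = 3, |S| = 2

Subset S = {W2, W4}
Neighbors N(S) = {J1, J2, J3}

|N(S)| = 3, |S| = 2
Hall's condition: |N(S)| ≥ |S| is satisfied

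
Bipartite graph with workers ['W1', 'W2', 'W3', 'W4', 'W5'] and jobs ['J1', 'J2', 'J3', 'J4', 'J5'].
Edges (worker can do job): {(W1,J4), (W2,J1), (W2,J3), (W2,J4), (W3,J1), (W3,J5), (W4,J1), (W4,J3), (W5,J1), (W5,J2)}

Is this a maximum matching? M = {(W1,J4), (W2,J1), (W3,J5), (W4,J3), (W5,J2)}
Yes, size 5 is maximum

Proposed matching has size 5.
Maximum matching size for this graph: 5.

This is a maximum matching.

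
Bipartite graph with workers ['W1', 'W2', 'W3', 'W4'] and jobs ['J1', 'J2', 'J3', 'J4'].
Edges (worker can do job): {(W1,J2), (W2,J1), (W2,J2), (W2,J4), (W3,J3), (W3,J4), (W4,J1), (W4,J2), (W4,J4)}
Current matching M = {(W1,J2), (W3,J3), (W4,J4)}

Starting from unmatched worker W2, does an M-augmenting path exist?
Yes: W2 → J4 → W4 → J1

An M-augmenting path alternates non-matching / matching edges, starting and ending at unmatched vertices.
Path: W2 → J4 → W4 → J1
(J1 is unmatched in M, so the path is augmenting.)
Flipping edges along this path would increase |M| from 3 to 4.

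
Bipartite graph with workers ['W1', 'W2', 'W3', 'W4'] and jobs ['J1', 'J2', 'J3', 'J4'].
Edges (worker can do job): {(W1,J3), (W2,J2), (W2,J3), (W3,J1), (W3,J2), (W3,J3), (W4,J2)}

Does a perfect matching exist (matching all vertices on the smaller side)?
No, maximum matching has size 3 < 4

Maximum matching has size 3, need 4 for perfect matching.
Unmatched workers: ['W2']
Unmatched jobs: ['J4']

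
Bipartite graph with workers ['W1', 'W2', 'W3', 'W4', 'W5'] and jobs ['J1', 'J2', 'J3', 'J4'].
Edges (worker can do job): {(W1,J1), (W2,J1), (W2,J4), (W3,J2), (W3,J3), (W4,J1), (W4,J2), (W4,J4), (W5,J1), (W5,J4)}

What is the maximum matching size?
Maximum matching size = 4

Maximum matching: {(W2,J4), (W3,J3), (W4,J2), (W5,J1)}
Size: 4

This assigns 4 workers to 4 distinct jobs.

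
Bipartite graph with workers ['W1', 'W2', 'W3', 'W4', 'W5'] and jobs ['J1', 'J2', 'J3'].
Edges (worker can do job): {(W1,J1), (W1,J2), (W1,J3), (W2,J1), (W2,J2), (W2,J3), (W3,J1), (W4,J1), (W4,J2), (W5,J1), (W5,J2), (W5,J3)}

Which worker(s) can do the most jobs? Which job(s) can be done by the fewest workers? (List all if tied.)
Most versatile: W1, W2, W5 (3 jobs); Least covered: J3 (3 workers)

Worker degrees (jobs they can do): W1:3, W2:3, W3:1, W4:2, W5:3
Job degrees (workers who can do it): J1:5, J2:4, J3:3

Maximum worker degree is 3, achieved by: W1, W2, W5
Minimum job degree is 3, achieved by: J3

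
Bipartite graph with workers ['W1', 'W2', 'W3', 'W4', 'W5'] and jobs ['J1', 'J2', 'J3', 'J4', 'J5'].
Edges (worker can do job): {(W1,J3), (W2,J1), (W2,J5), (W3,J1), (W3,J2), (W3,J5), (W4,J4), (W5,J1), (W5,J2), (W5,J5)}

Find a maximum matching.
Matching: {(W1,J3), (W2,J1), (W3,J5), (W4,J4), (W5,J2)}

Maximum matching (size 5):
  W1 → J3
  W2 → J1
  W3 → J5
  W4 → J4
  W5 → J2

Each worker is assigned to at most one job, and each job to at most one worker.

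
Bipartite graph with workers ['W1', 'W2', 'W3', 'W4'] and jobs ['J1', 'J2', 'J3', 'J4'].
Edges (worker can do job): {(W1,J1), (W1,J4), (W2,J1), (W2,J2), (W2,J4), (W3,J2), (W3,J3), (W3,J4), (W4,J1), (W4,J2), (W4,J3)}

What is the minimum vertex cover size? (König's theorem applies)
Minimum vertex cover size = 4

By König's theorem: in bipartite graphs,
min vertex cover = max matching = 4

Maximum matching has size 4, so minimum vertex cover also has size 4.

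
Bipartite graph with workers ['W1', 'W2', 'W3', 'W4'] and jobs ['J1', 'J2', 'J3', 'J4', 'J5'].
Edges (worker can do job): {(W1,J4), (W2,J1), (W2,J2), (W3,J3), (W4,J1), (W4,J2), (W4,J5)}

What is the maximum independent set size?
Maximum independent set = 5

By König's theorem:
- Min vertex cover = Max matching = 4
- Max independent set = Total vertices - Min vertex cover
- Max independent set = 9 - 4 = 5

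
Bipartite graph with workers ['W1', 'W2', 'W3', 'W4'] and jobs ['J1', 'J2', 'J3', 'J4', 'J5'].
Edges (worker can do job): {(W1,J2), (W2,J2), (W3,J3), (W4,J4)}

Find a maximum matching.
Matching: {(W1,J2), (W3,J3), (W4,J4)}

Maximum matching (size 3):
  W1 → J2
  W3 → J3
  W4 → J4

Each worker is assigned to at most one job, and each job to at most one worker.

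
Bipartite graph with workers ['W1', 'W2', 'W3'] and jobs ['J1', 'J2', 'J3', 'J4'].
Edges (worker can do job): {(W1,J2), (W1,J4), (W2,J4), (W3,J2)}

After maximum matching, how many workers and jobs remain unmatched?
Unmatched: 1 workers, 2 jobs

Maximum matching size: 2
Workers: 3 total, 2 matched, 1 unmatched
Jobs: 4 total, 2 matched, 2 unmatched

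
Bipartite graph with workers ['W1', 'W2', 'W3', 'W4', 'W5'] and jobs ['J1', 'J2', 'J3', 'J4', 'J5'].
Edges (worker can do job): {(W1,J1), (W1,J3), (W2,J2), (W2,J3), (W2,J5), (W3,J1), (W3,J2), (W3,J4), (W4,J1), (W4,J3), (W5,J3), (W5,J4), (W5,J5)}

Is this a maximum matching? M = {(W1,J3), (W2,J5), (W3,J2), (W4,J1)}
No, size 4 is not maximum

Proposed matching has size 4.
Maximum matching size for this graph: 5.

This is NOT maximum - can be improved to size 5.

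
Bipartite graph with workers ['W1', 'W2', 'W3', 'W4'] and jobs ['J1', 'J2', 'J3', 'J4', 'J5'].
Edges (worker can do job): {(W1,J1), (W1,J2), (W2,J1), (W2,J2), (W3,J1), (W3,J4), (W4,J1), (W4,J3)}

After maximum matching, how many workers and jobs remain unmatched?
Unmatched: 0 workers, 1 jobs

Maximum matching size: 4
Workers: 4 total, 4 matched, 0 unmatched
Jobs: 5 total, 4 matched, 1 unmatched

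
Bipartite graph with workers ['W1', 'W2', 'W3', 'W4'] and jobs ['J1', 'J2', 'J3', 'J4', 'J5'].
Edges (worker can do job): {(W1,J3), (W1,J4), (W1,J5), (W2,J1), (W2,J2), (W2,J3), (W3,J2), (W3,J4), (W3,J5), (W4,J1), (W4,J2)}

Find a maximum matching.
Matching: {(W1,J5), (W2,J1), (W3,J4), (W4,J2)}

Maximum matching (size 4):
  W1 → J5
  W2 → J1
  W3 → J4
  W4 → J2

Each worker is assigned to at most one job, and each job to at most one worker.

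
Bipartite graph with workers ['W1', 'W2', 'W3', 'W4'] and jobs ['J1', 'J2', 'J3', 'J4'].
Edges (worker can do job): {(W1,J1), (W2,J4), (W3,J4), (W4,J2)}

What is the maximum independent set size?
Maximum independent set = 5

By König's theorem:
- Min vertex cover = Max matching = 3
- Max independent set = Total vertices - Min vertex cover
- Max independent set = 8 - 3 = 5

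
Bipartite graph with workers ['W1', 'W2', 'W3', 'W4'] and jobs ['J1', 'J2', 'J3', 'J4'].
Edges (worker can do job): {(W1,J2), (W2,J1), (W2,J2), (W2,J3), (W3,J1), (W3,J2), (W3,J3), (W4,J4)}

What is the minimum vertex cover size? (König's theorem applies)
Minimum vertex cover size = 4

By König's theorem: in bipartite graphs,
min vertex cover = max matching = 4

Maximum matching has size 4, so minimum vertex cover also has size 4.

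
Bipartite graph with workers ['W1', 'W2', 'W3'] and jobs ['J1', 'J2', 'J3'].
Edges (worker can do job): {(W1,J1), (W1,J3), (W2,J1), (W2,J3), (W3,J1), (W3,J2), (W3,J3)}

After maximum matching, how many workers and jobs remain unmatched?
Unmatched: 0 workers, 0 jobs

Maximum matching size: 3
Workers: 3 total, 3 matched, 0 unmatched
Jobs: 3 total, 3 matched, 0 unmatched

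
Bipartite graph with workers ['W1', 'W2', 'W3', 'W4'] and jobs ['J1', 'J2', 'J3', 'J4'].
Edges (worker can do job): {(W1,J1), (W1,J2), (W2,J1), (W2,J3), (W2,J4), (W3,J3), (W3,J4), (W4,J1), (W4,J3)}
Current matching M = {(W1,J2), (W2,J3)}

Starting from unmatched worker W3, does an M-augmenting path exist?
Yes: W3 → J4

An M-augmenting path alternates non-matching / matching edges, starting and ending at unmatched vertices.
Path: W3 → J4
(J4 is unmatched in M, so the path is augmenting.)
Flipping edges along this path would increase |M| from 2 to 3.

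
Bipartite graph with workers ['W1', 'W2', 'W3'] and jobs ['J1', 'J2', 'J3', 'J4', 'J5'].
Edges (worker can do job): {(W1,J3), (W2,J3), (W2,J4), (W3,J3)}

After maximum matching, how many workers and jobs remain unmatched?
Unmatched: 1 workers, 3 jobs

Maximum matching size: 2
Workers: 3 total, 2 matched, 1 unmatched
Jobs: 5 total, 2 matched, 3 unmatched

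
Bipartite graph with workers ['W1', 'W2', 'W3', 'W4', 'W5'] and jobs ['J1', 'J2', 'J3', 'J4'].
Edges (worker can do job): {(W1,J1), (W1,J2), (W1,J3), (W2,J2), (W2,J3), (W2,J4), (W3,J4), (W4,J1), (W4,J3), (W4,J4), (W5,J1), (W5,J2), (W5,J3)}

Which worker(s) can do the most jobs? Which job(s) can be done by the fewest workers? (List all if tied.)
Most versatile: W1, W2, W4, W5 (3 jobs); Least covered: J1, J2, J4 (3 workers)

Worker degrees (jobs they can do): W1:3, W2:3, W3:1, W4:3, W5:3
Job degrees (workers who can do it): J1:3, J2:3, J3:4, J4:3

Maximum worker degree is 3, achieved by: W1, W2, W4, W5
Minimum job degree is 3, achieved by: J1, J2, J4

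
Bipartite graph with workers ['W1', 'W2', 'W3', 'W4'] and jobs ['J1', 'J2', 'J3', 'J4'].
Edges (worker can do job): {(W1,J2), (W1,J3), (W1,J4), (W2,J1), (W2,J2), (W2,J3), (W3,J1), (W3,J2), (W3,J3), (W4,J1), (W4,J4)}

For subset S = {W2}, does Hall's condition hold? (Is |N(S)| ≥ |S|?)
Yes: |N(S)| = 3, |S| = 1

Subset S = {W2}
Neighbors N(S) = {J1, J2, J3}

|N(S)| = 3, |S| = 1
Hall's condition: |N(S)| ≥ |S| is satisfied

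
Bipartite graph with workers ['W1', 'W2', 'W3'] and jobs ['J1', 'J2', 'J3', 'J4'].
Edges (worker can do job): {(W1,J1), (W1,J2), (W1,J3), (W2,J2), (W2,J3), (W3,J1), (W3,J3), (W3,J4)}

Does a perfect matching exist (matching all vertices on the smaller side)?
Yes, perfect matching exists (size 3)

Perfect matching: {(W1,J2), (W2,J3), (W3,J4)}
All 3 vertices on the smaller side are matched.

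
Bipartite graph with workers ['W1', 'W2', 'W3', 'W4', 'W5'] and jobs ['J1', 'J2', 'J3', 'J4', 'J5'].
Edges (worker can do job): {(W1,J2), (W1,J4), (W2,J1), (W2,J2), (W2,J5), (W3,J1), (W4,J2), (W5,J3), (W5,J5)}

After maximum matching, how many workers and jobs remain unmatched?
Unmatched: 0 workers, 0 jobs

Maximum matching size: 5
Workers: 5 total, 5 matched, 0 unmatched
Jobs: 5 total, 5 matched, 0 unmatched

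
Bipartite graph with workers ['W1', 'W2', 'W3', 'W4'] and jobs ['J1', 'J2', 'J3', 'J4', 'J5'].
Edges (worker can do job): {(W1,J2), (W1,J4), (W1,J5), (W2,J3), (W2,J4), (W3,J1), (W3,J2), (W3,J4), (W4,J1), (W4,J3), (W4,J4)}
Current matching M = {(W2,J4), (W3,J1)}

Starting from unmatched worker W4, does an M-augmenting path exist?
Yes: W4 → J3

An M-augmenting path alternates non-matching / matching edges, starting and ending at unmatched vertices.
Path: W4 → J3
(J3 is unmatched in M, so the path is augmenting.)
Flipping edges along this path would increase |M| from 2 to 3.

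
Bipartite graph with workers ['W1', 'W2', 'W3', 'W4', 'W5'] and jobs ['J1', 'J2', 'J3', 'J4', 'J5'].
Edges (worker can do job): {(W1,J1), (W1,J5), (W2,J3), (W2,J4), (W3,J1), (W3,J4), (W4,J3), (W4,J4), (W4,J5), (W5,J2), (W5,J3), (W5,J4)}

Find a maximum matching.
Matching: {(W1,J5), (W2,J3), (W3,J1), (W4,J4), (W5,J2)}

Maximum matching (size 5):
  W1 → J5
  W2 → J3
  W3 → J1
  W4 → J4
  W5 → J2

Each worker is assigned to at most one job, and each job to at most one worker.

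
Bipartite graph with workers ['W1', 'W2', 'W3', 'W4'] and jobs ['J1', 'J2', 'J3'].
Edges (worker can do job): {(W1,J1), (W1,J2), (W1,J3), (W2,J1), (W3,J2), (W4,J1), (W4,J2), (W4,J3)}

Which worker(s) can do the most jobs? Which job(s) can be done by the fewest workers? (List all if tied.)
Most versatile: W1, W4 (3 jobs); Least covered: J3 (2 workers)

Worker degrees (jobs they can do): W1:3, W2:1, W3:1, W4:3
Job degrees (workers who can do it): J1:3, J2:3, J3:2

Maximum worker degree is 3, achieved by: W1, W4
Minimum job degree is 2, achieved by: J3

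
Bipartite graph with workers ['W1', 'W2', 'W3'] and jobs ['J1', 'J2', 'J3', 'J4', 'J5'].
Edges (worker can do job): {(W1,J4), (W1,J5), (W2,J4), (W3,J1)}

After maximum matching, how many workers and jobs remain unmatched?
Unmatched: 0 workers, 2 jobs

Maximum matching size: 3
Workers: 3 total, 3 matched, 0 unmatched
Jobs: 5 total, 3 matched, 2 unmatched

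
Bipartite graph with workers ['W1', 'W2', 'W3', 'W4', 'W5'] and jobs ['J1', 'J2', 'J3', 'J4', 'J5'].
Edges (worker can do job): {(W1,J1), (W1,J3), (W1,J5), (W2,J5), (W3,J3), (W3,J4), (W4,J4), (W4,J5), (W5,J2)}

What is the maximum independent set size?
Maximum independent set = 5

By König's theorem:
- Min vertex cover = Max matching = 5
- Max independent set = Total vertices - Min vertex cover
- Max independent set = 10 - 5 = 5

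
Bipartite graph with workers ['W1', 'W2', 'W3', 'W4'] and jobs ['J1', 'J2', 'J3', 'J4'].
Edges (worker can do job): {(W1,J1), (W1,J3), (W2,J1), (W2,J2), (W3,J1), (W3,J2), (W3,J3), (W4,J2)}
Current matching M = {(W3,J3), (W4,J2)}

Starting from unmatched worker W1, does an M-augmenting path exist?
Yes: W1 → J1

An M-augmenting path alternates non-matching / matching edges, starting and ending at unmatched vertices.
Path: W1 → J1
(J1 is unmatched in M, so the path is augmenting.)
Flipping edges along this path would increase |M| from 2 to 3.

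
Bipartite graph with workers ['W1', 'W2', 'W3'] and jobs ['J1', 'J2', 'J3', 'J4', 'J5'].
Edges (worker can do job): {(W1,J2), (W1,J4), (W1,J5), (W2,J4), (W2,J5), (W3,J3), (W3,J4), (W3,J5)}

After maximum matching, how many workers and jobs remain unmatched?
Unmatched: 0 workers, 2 jobs

Maximum matching size: 3
Workers: 3 total, 3 matched, 0 unmatched
Jobs: 5 total, 3 matched, 2 unmatched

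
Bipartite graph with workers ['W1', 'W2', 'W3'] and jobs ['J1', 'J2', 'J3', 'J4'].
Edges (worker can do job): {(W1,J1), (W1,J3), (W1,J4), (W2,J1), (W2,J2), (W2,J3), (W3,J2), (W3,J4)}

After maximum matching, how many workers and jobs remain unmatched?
Unmatched: 0 workers, 1 jobs

Maximum matching size: 3
Workers: 3 total, 3 matched, 0 unmatched
Jobs: 4 total, 3 matched, 1 unmatched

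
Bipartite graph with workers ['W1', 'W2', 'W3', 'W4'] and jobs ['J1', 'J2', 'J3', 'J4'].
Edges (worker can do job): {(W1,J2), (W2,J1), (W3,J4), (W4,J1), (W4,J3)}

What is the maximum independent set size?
Maximum independent set = 4

By König's theorem:
- Min vertex cover = Max matching = 4
- Max independent set = Total vertices - Min vertex cover
- Max independent set = 8 - 4 = 4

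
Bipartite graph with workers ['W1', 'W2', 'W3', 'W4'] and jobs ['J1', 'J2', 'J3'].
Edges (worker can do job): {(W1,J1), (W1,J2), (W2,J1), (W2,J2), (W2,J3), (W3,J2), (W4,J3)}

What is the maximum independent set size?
Maximum independent set = 4

By König's theorem:
- Min vertex cover = Max matching = 3
- Max independent set = Total vertices - Min vertex cover
- Max independent set = 7 - 3 = 4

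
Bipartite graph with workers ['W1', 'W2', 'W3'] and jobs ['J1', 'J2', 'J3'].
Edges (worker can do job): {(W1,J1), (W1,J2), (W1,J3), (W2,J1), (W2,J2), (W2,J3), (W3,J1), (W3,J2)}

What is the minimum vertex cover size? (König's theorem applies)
Minimum vertex cover size = 3

By König's theorem: in bipartite graphs,
min vertex cover = max matching = 3

Maximum matching has size 3, so minimum vertex cover also has size 3.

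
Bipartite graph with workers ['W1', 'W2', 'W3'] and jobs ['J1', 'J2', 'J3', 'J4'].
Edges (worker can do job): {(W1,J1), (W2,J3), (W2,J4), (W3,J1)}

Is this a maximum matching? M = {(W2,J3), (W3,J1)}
Yes, size 2 is maximum

Proposed matching has size 2.
Maximum matching size for this graph: 2.

This is a maximum matching.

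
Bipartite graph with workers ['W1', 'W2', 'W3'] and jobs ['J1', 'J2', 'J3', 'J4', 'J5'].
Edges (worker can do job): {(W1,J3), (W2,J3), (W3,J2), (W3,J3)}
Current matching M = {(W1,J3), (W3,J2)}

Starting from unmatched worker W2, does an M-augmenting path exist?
No augmenting path from W2

Alternating search from W2 reaches jobs: {J3}.
Every reachable job is already matched in M, and following those matched edges back to workers exposes no further unvisited jobs.
No M-augmenting path from W2 exists.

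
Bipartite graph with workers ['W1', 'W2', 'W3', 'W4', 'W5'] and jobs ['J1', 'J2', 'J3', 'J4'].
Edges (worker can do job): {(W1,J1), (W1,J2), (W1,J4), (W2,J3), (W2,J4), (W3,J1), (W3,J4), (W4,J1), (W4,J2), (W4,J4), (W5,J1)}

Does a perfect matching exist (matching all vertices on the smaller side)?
Yes, perfect matching exists (size 4)

Perfect matching: {(W1,J2), (W2,J3), (W3,J1), (W4,J4)}
All 4 vertices on the smaller side are matched.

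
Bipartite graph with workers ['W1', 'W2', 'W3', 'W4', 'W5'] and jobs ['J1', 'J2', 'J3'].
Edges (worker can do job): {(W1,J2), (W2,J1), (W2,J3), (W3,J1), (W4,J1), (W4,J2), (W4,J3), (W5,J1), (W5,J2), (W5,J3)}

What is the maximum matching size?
Maximum matching size = 3

Maximum matching: {(W3,J1), (W4,J2), (W5,J3)}
Size: 3

This assigns 3 workers to 3 distinct jobs.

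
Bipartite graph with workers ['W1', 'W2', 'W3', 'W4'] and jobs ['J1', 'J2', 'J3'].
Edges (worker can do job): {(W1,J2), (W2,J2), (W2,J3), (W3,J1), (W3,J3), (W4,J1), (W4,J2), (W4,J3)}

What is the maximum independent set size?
Maximum independent set = 4

By König's theorem:
- Min vertex cover = Max matching = 3
- Max independent set = Total vertices - Min vertex cover
- Max independent set = 7 - 3 = 4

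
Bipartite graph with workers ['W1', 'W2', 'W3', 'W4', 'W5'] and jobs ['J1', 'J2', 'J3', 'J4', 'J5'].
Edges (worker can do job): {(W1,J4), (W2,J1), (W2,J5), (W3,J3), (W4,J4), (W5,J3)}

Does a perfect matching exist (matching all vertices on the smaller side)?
No, maximum matching has size 3 < 5

Maximum matching has size 3, need 5 for perfect matching.
Unmatched workers: ['W5', 'W1']
Unmatched jobs: ['J2', 'J1']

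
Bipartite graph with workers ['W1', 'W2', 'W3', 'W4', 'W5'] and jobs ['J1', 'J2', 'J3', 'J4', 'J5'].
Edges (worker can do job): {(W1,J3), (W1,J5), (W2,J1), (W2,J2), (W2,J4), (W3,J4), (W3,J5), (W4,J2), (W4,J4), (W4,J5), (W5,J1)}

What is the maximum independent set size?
Maximum independent set = 5

By König's theorem:
- Min vertex cover = Max matching = 5
- Max independent set = Total vertices - Min vertex cover
- Max independent set = 10 - 5 = 5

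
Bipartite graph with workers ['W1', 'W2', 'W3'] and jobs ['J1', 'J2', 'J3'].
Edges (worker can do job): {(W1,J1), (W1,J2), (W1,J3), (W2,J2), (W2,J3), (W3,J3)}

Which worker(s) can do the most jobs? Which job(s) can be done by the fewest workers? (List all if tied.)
Most versatile: W1 (3 jobs); Least covered: J1 (1 workers)

Worker degrees (jobs they can do): W1:3, W2:2, W3:1
Job degrees (workers who can do it): J1:1, J2:2, J3:3

Maximum worker degree is 3, achieved by: W1
Minimum job degree is 1, achieved by: J1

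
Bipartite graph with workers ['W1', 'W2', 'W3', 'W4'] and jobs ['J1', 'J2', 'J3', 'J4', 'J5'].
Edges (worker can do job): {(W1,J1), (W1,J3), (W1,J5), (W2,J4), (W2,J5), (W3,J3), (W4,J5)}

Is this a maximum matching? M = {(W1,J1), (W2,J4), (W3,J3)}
No, size 3 is not maximum

Proposed matching has size 3.
Maximum matching size for this graph: 4.

This is NOT maximum - can be improved to size 4.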